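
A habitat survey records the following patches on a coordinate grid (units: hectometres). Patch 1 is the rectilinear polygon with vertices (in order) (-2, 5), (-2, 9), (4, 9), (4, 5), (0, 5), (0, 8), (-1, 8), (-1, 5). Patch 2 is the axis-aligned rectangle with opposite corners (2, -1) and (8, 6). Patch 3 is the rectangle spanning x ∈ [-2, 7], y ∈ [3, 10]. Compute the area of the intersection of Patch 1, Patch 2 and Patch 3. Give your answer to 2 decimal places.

The intersection is the polygon with vertices (2,5), (2,6), (4,6), (4,5).
By the shoelace formula its area is 2.00.

2.00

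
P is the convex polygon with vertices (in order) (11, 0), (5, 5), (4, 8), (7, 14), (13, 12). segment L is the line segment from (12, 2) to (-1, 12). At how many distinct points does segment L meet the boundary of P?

The segment meets the boundary at (11.409,2.455), (4.056,8.111).

2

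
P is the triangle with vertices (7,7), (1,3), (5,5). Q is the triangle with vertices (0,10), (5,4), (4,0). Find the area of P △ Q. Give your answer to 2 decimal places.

13.59

|P| = 2, |Q| = 13, |P∩Q| = 0.7058.
|P △ Q| = |P| + |Q| − 2·|P∩Q| = 2 + 13 − 1.4115 = 13.59.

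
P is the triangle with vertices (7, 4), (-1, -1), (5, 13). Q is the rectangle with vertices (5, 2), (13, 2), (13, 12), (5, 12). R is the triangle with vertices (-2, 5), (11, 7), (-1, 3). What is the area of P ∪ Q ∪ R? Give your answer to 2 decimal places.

116.63

By inclusion–exclusion:
Individual areas: |P| = 41, |Q| = 80, |R| = 14.
|P∩Q| = 10.1389.
|P∩R| = 6.4758.
|Q∩R| = 3.2308.
|P∩Q∩R| = 1.4713.
|P ∪ Q ∪ R| = 135 − 19.8455 + 1.4713 = 116.63.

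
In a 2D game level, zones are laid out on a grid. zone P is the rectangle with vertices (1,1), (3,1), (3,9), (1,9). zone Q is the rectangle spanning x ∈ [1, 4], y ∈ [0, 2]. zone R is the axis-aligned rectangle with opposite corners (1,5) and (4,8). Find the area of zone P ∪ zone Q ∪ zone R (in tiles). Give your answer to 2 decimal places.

23.00

By inclusion–exclusion:
Individual areas: |zone P| = 16, |zone Q| = 6, |zone R| = 9.
|zone P∩zone Q|: x∈[1,3], y∈[1,2] → 2·1 = 2.
|zone P∩zone R|: x∈[1,3], y∈[5,8] → 2·3 = 6.
|zone Q∩zone R| = 0 (no overlap).
|zone P∩zone Q∩zone R| = 0.
|zone P ∪ zone Q ∪ zone R| = 31 − 8 + 0 = 23.00.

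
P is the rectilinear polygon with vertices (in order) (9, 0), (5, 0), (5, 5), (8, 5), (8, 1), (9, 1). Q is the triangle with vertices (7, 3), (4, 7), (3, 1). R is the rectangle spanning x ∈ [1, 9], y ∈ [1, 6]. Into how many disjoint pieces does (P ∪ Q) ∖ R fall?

(P ∪ Q) ∖ R splits into 2 disjoint pieces (area 4, area 0.4583).

2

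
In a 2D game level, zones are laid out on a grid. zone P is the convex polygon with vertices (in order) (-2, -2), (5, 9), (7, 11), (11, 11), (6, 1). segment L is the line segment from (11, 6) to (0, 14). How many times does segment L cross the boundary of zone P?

The segment meets the boundary at (5.789,9.789), (9.167,7.333).

2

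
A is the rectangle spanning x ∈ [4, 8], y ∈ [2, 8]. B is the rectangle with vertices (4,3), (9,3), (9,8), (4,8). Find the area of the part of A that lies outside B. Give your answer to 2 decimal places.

4.00

|A∩B|: x∈[4,8], y∈[3,8] → 4·5 = 20.
|A| = 24.
|A ∖ B| = |A| − |A∩B| = 24 − 20 = 4.00.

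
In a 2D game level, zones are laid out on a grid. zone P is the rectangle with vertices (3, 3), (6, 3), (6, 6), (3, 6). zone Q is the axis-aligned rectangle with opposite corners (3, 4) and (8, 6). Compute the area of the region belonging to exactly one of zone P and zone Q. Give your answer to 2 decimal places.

|zone P∩zone Q|: x∈[3,6], y∈[4,6] → 3·2 = 6.
|zone P △ zone Q| = |zone P| + |zone Q| − 2·|zone P∩zone Q| = 9 + 10 − 12 = 7.00.

7.00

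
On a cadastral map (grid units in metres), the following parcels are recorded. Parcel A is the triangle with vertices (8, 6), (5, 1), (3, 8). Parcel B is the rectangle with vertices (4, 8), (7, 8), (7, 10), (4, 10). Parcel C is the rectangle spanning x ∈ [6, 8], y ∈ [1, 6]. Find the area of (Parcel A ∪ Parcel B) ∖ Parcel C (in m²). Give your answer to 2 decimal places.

|Parcel A ∪ Parcel B| = 21.5.
|(Parcel A ∪ Parcel B) ∩ Parcel C| = 3.3333.
|(Parcel A ∪ Parcel B) ∖ Parcel C| = 21.5 − 3.3333 = 18.17.

18.17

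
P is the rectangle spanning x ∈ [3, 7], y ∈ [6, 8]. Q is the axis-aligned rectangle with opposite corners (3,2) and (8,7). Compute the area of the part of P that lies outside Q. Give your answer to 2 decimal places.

|P∩Q|: x∈[3,7], y∈[6,7] → 4·1 = 4.
|P| = 8.
|P ∖ Q| = |P| − |P∩Q| = 8 − 4 = 4.00.

4.00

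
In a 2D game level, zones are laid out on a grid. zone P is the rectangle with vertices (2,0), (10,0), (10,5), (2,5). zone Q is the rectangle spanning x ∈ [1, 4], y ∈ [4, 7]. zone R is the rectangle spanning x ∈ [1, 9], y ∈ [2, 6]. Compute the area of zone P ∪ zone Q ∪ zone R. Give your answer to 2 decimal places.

54.00

By inclusion–exclusion:
Individual areas: |zone P| = 40, |zone Q| = 9, |zone R| = 32.
|zone P∩zone Q|: x∈[2,4], y∈[4,5] → 2·1 = 2.
|zone P∩zone R|: x∈[2,9], y∈[2,5] → 7·3 = 21.
|zone Q∩zone R|: x∈[1,4], y∈[4,6] → 3·2 = 6.
|zone P∩zone Q∩zone R| = 2.
|zone P ∪ zone Q ∪ zone R| = 81 − 29 + 2 = 54.00.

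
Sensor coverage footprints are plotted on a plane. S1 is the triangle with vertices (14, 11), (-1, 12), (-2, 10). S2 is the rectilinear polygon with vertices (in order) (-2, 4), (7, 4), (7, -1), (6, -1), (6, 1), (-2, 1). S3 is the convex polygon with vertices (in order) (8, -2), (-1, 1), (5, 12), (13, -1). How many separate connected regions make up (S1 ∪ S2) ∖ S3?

(S1 ∪ S2) ∖ S3 splits into 3 disjoint pieces (area 4.5592, area 9.6215, area 5.4545).

3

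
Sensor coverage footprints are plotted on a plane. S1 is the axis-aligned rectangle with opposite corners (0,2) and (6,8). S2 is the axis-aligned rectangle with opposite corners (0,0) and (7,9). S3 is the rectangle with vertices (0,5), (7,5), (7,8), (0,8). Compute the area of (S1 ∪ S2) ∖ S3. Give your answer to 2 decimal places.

|S1 ∪ S2| = 63.
|(S1 ∪ S2) ∩ S3| = 21.
|(S1 ∪ S2) ∖ S3| = 63 − 21 = 42.00.

42.00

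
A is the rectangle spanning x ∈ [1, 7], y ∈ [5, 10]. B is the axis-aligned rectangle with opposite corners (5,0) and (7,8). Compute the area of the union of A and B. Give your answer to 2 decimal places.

By inclusion–exclusion:
Individual areas: |A| = 30, |B| = 16.
|A∩B|: x∈[5,7], y∈[5,8] → 2·3 = 6.
|A ∪ B| = 46 − 6 = 40.00.

40.00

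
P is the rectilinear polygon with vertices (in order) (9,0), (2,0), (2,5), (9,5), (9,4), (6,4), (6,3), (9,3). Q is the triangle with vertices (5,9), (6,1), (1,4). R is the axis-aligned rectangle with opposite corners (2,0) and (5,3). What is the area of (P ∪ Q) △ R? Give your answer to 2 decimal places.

|P ∪ Q| = 40.3.
|(P ∪ Q) ∩ R| = 9.
|(P ∪ Q) △ R| = 40.3 + 9 − 18 = 31.30.

31.30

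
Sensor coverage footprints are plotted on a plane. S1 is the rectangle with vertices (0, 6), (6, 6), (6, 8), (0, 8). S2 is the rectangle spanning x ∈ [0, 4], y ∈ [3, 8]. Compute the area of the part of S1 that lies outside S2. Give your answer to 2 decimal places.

|S1∩S2|: x∈[0,4], y∈[6,8] → 4·2 = 8.
|S1| = 12.
|S1 ∖ S2| = |S1| − |S1∩S2| = 12 − 8 = 4.00.

4.00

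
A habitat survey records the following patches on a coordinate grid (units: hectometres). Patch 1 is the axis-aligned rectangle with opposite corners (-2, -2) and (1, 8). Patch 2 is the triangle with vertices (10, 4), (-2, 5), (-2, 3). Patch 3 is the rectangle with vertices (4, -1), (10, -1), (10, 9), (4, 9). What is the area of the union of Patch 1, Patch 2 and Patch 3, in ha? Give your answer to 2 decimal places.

By inclusion–exclusion:
Individual areas: |Patch 1| = 30, |Patch 2| = 12, |Patch 3| = 60.
|Patch 1∩Patch 2| = 5.25.
|Patch 1∩Patch 3| = 0 (no overlap).
|Patch 2∩Patch 3| = 3.
|Patch 1∩Patch 2∩Patch 3| = 0.
|Patch 1 ∪ Patch 2 ∪ Patch 3| = 102 − 8.25 + 0 = 93.75.

93.75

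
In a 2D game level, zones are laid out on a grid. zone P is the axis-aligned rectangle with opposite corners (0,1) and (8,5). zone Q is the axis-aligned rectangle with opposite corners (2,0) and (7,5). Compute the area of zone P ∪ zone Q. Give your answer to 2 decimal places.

By inclusion–exclusion:
Individual areas: |zone P| = 32, |zone Q| = 25.
|zone P∩zone Q|: x∈[2,7], y∈[1,5] → 5·4 = 20.
|zone P ∪ zone Q| = 57 − 20 = 37.00.

37.00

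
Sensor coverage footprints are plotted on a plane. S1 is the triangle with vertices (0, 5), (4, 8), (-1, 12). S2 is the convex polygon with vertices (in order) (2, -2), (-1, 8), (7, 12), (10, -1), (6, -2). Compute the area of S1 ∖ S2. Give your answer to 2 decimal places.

|S1| = 15.5, |S1∩S2| = 10.4128.
|S1 ∖ S2| = |S1| − |S1∩S2| = 15.5 − 10.4128 = 5.09.

5.09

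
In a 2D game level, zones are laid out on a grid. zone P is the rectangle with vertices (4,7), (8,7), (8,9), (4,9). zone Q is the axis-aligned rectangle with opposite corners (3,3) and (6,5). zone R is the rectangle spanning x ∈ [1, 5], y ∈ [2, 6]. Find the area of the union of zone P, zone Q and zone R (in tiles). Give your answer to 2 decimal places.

By inclusion–exclusion:
Individual areas: |zone P| = 8, |zone Q| = 6, |zone R| = 16.
|zone P∩zone Q| = 0 (no overlap).
|zone P∩zone R| = 0 (no overlap).
|zone Q∩zone R|: x∈[3,5], y∈[3,5] → 2·2 = 4.
|zone P∩zone Q∩zone R| = 0.
|zone P ∪ zone Q ∪ zone R| = 30 − 4 + 0 = 26.00.

26.00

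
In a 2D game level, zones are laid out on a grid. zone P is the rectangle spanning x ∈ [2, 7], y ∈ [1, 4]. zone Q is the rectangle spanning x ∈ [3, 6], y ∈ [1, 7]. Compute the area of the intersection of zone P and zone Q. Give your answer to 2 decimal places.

9.00

|zone P∩zone Q|: x∈[3,6], y∈[1,4] → 3·3 = 9.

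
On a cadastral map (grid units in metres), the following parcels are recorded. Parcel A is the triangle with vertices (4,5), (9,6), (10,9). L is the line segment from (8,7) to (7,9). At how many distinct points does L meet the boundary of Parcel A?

The segment meets the boundary at (7.75,7.5).

1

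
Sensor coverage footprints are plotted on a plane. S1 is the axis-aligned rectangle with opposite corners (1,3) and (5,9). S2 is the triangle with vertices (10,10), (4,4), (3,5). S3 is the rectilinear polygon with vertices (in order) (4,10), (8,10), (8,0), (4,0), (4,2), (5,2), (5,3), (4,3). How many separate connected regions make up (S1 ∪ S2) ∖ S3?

(S1 ∪ S2) ∖ S3 splits into 2 disjoint pieces (area 18, area 0.5714).

2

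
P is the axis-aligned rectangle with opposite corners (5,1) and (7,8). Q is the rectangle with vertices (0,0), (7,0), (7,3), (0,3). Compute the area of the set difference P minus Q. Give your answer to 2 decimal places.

|P∩Q|: x∈[5,7], y∈[1,3] → 2·2 = 4.
|P| = 14.
|P ∖ Q| = |P| − |P∩Q| = 14 − 4 = 10.00.

10.00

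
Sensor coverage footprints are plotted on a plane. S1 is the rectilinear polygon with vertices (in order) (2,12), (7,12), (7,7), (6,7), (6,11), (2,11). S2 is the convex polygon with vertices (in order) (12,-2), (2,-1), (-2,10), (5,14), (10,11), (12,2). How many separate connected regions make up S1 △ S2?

1

S1 △ S2 is a single connected region.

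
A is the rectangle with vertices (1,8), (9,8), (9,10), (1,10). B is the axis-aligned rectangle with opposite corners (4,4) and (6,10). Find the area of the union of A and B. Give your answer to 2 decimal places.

By inclusion–exclusion:
Individual areas: |A| = 16, |B| = 12.
|A∩B|: x∈[4,6], y∈[8,10] → 2·2 = 4.
|A ∪ B| = 28 − 4 = 24.00.

24.00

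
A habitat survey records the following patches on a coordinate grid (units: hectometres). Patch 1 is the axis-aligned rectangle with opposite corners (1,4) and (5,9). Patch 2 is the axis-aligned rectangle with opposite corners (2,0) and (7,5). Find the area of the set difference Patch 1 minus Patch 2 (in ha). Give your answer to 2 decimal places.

|Patch 1∩Patch 2|: x∈[2,5], y∈[4,5] → 3·1 = 3.
|Patch 1| = 20.
|Patch 1 ∖ Patch 2| = |Patch 1| − |Patch 1∩Patch 2| = 20 − 3 = 17.00.

17.00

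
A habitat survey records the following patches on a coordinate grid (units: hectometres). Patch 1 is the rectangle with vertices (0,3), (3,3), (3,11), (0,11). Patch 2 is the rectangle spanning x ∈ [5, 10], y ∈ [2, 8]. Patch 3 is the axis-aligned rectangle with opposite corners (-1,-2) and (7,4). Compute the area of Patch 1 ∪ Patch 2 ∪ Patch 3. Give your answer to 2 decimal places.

By inclusion–exclusion:
Individual areas: |Patch 1| = 24, |Patch 2| = 30, |Patch 3| = 48.
|Patch 1∩Patch 2| = 0 (no overlap).
|Patch 1∩Patch 3|: x∈[0,3], y∈[3,4] → 3·1 = 3.
|Patch 2∩Patch 3|: x∈[5,7], y∈[2,4] → 2·2 = 4.
|Patch 1∩Patch 2∩Patch 3| = 0.
|Patch 1 ∪ Patch 2 ∪ Patch 3| = 102 − 7 + 0 = 95.00.

95.00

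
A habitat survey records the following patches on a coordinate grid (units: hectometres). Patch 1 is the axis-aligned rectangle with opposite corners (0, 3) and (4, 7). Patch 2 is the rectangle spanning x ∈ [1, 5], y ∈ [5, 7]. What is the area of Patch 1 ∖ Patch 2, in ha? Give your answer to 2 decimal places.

|Patch 1∩Patch 2|: x∈[1,4], y∈[5,7] → 3·2 = 6.
|Patch 1| = 16.
|Patch 1 ∖ Patch 2| = |Patch 1| − |Patch 1∩Patch 2| = 16 − 6 = 10.00.

10.00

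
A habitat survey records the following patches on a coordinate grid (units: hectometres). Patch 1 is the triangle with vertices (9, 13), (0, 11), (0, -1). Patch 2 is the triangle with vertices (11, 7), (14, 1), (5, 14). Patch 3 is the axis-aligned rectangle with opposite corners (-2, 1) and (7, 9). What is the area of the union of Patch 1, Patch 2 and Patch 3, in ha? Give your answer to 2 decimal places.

By inclusion–exclusion:
Individual areas: |Patch 1| = 54, |Patch 2| = 7.5, |Patch 3| = 72.
|Patch 1∩Patch 2| = 0.673.
|Patch 1∩Patch 3| = 30.8571.
|Patch 2∩Patch 3| = 0.
|Patch 1∩Patch 2∩Patch 3| = 0.
|Patch 1 ∪ Patch 2 ∪ Patch 3| = 133.5 − 31.5302 + 0 = 101.97.

101.97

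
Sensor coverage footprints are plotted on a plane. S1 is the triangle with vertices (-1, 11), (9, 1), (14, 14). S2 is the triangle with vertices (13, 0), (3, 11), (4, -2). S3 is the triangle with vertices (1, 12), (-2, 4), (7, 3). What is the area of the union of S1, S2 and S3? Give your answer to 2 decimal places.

148.29

By inclusion–exclusion:
Individual areas: |S1| = 90, |S2| = 59.5, |S3| = 37.5.
|S1∩S2| = 23.0955.
|S1∩S3| = 10.0484.
|S2∩S3| = 9.0705.
|S1∩S2∩S3| = 3.5072.
|S1 ∪ S2 ∪ S3| = 187 − 42.2144 + 3.5072 = 148.29.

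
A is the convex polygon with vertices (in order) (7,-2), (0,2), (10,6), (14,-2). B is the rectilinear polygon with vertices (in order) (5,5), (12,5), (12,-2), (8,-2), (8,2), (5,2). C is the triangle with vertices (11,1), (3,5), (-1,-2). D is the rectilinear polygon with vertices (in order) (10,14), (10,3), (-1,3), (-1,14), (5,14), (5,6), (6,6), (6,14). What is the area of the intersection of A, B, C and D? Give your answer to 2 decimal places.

The intersection is the polygon with vertices (5,4), (7,3), (5,3).
By the shoelace formula its area is 1.00.

1.00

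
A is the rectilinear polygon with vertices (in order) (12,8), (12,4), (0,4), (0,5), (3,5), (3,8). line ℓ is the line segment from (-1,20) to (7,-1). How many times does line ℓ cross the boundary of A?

2

The segment meets the boundary at (5.095,4), (3.571,8).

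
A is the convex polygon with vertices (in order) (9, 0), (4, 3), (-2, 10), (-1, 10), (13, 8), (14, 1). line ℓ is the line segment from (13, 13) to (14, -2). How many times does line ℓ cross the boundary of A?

The segment meets the boundary at (13.803,0.961), (13.625,3.625).

2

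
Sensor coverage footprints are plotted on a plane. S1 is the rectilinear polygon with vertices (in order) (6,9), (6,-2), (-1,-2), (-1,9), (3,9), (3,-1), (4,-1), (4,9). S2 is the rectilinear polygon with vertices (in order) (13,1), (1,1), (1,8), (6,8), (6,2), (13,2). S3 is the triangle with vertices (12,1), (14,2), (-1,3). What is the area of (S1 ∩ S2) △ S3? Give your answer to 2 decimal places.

33.36

|S1 ∩ S2| = 28.
|(S1 ∩ S2) ∩ S3| = 1.5692.
|(S1 ∩ S2) △ S3| = 28 + 8.5 − 3.1385 = 33.36.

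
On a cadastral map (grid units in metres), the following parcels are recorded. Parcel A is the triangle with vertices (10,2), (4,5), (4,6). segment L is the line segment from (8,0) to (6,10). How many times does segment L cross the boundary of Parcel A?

2

The segment meets the boundary at (7.231,3.846), (7.333,3.333).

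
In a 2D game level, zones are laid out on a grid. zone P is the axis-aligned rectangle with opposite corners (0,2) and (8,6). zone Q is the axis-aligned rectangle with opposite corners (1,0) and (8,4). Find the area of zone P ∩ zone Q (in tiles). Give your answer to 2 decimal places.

14.00

|zone P∩zone Q|: x∈[1,8], y∈[2,4] → 7·2 = 14.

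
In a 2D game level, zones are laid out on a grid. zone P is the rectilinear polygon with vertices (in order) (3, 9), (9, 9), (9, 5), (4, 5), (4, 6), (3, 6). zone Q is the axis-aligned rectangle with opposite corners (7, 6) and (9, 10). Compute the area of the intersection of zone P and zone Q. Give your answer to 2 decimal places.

The intersection is the polygon with vertices (9,9), (9,6), (7,6), (7,9).
By the shoelace formula its area is 6.00.

6.00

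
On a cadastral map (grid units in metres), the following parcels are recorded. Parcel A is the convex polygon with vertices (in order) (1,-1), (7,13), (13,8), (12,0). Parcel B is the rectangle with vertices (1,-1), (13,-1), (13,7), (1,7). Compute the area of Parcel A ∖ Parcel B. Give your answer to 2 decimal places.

|Parcel A| = 100.5, |Parcel A∩Parcel B| = 71.8482.
|Parcel A ∖ Parcel B| = |Parcel A| − |Parcel A∩Parcel B| = 100.5 − 71.8482 = 28.65.

28.65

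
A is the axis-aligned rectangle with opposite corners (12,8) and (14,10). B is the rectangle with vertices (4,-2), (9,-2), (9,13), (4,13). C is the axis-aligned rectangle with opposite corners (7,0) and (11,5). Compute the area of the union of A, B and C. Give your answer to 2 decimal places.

89.00

By inclusion–exclusion:
Individual areas: |A| = 4, |B| = 75, |C| = 20.
|A∩B| = 0 (no overlap).
|A∩C| = 0 (no overlap).
|B∩C|: x∈[7,9], y∈[0,5] → 2·5 = 10.
|A∩B∩C| = 0.
|A ∪ B ∪ C| = 99 − 10 + 0 = 89.00.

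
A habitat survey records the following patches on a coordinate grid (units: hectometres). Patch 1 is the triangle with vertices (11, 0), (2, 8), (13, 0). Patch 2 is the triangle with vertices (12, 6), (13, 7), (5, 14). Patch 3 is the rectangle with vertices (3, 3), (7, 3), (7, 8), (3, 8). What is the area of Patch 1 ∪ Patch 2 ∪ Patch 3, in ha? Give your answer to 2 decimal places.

By inclusion–exclusion:
Individual areas: |Patch 1| = 8, |Patch 2| = 7.5, |Patch 3| = 20.
|Patch 1∩Patch 2| = 0.
|Patch 1∩Patch 3| = 1.9394.
|Patch 2∩Patch 3| = 0.
|Patch 1∩Patch 2∩Patch 3| = 0.
|Patch 1 ∪ Patch 2 ∪ Patch 3| = 35.5 − 1.9394 + 0 = 33.56.

33.56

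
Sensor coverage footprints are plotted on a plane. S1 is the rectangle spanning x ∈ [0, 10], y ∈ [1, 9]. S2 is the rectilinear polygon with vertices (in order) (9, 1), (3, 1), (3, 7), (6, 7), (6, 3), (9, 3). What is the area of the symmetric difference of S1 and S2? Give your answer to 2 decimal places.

56.00

|S1| = 80, |S2| = 24, |S1∩S2| = 24.
|S1 △ S2| = |S1| + |S2| − 2·|S1∩S2| = 80 + 24 − 48 = 56.00.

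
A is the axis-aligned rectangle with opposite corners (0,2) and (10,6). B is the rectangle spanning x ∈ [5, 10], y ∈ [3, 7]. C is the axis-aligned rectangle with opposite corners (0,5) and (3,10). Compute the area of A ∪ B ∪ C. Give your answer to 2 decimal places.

By inclusion–exclusion:
Individual areas: |A| = 40, |B| = 20, |C| = 15.
|A∩B|: x∈[5,10], y∈[3,6] → 5·3 = 15.
|A∩C|: x∈[0,3], y∈[5,6] → 3·1 = 3.
|B∩C| = 0 (no overlap).
|A∩B∩C| = 0.
|A ∪ B ∪ C| = 75 − 18 + 0 = 57.00.

57.00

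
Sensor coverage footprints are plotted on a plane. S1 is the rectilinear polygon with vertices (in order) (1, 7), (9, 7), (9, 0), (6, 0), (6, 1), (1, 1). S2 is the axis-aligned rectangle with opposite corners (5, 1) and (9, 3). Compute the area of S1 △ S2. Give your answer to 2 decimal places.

43.00

|S1| = 51, |S2| = 8, |S1∩S2| = 8.
|S1 △ S2| = |S1| + |S2| − 2·|S1∩S2| = 51 + 8 − 16 = 43.00.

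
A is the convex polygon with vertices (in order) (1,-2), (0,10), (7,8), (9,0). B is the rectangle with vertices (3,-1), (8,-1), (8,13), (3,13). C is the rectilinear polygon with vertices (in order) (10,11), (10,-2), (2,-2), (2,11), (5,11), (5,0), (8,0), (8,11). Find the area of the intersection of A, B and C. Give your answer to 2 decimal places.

21.59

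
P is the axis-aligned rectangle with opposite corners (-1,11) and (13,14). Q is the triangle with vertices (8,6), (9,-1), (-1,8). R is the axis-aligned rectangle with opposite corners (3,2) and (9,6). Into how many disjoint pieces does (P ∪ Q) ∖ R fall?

(P ∪ Q) ∖ R splits into 3 disjoint pieces (area 42, area 4.3571, area 8.2).

3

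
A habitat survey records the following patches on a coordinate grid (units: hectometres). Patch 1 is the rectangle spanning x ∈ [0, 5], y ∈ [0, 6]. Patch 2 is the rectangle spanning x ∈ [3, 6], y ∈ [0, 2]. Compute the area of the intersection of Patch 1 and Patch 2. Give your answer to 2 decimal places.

|Patch 1∩Patch 2|: x∈[3,5], y∈[0,2] → 2·2 = 4.

4.00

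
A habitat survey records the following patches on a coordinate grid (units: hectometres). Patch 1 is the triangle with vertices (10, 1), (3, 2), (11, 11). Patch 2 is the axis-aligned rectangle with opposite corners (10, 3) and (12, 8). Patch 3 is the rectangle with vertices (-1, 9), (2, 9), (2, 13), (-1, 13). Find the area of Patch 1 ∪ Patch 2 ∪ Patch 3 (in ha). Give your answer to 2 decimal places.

55.25

By inclusion–exclusion:
Individual areas: |Patch 1| = 35.5, |Patch 2| = 10, |Patch 3| = 12.
|Patch 1∩Patch 2| = 2.25.
|Patch 1∩Patch 3| = 0.
|Patch 2∩Patch 3| = 0 (no overlap).
|Patch 1∩Patch 2∩Patch 3| = 0.
|Patch 1 ∪ Patch 2 ∪ Patch 3| = 57.5 − 2.25 + 0 = 55.25.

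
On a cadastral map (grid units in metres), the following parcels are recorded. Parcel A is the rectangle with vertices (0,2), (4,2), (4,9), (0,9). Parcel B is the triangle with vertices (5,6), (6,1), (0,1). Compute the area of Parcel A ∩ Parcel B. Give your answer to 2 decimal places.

4.50

The intersection is the polygon with vertices (4,2), (1,2), (4,5).
By the shoelace formula its area is 4.50.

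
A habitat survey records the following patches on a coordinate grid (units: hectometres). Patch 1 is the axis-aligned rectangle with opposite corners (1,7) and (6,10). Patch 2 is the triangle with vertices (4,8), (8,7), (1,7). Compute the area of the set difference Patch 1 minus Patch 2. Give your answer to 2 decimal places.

|Patch 1| = 15, |Patch 1∩Patch 2| = 3.
|Patch 1 ∖ Patch 2| = |Patch 1| − |Patch 1∩Patch 2| = 15 − 3 = 12.00.

12.00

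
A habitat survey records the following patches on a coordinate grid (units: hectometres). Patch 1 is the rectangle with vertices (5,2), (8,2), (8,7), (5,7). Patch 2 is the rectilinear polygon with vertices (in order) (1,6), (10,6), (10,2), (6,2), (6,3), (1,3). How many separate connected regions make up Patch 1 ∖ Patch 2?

2

Patch 1 ∖ Patch 2 splits into 2 disjoint pieces (area 3, area 1).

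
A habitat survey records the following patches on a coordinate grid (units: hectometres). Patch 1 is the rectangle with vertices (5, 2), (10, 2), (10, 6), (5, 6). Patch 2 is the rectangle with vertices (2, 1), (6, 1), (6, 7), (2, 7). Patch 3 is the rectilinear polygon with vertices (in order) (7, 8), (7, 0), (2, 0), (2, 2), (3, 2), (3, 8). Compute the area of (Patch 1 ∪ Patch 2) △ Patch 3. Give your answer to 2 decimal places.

|Patch 1 ∪ Patch 2| = 40.
|(Patch 1 ∪ Patch 2) ∩ Patch 3| = 23.
|(Patch 1 ∪ Patch 2) △ Patch 3| = 40 + 34 − 46 = 28.00.

28.00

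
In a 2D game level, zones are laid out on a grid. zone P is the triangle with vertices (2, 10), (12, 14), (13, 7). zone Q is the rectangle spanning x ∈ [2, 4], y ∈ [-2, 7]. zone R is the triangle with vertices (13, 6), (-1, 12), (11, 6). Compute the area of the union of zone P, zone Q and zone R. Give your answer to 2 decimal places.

60.08

By inclusion–exclusion:
Individual areas: |zone P| = 37, |zone Q| = 18, |zone R| = 6.
|zone P∩zone Q| = 0.
|zone P∩zone R| = 0.9179.
|zone Q∩zone R| = 0.
|zone P∩zone Q∩zone R| = 0.
|zone P ∪ zone Q ∪ zone R| = 61 − 0.9179 + 0 = 60.08.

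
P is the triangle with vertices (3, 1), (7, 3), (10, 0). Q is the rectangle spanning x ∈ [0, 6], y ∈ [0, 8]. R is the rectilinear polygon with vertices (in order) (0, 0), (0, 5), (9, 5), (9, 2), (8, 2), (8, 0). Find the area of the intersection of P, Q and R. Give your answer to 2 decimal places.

The intersection is the polygon with vertices (6,0.571), (3,1), (6,2.5).
By the shoelace formula its area is 2.89.

2.89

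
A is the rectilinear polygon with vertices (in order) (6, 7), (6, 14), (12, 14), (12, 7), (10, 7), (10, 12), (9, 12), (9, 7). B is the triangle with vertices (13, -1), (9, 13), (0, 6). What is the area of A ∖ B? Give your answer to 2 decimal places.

21.46

|A| = 37, |A∩B| = 15.5357.
|A ∖ B| = |A| − |A∩B| = 37 − 15.5357 = 21.46.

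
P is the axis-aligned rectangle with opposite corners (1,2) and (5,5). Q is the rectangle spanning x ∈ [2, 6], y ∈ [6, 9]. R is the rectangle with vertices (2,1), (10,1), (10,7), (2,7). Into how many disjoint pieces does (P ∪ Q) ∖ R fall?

2

(P ∪ Q) ∖ R splits into 2 disjoint pieces (area 3, area 8).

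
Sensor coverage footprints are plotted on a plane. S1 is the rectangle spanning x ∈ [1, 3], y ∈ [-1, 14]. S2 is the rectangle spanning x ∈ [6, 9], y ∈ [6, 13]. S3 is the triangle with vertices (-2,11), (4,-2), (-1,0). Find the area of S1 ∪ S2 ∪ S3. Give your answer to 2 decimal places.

70.88

By inclusion–exclusion:
Individual areas: |S1| = 30, |S2| = 21, |S3| = 26.5.
|S1∩S2| = 0 (no overlap).
|S1∩S3| = 6.6167.
|S2∩S3| = 0.
|S1∩S2∩S3| = 0.
|S1 ∪ S2 ∪ S3| = 77.5 − 6.6167 + 0 = 70.88.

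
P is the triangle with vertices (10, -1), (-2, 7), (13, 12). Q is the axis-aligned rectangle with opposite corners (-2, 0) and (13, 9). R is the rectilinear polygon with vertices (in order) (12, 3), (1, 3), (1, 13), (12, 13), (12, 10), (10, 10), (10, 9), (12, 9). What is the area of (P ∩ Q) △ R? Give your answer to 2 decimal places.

|P ∩ Q| = 76.6731.
|(P ∩ Q) ∩ R| = 58.9872.
|(P ∩ Q) △ R| = 76.6731 + 108 − 117.9744 = 66.70.

66.70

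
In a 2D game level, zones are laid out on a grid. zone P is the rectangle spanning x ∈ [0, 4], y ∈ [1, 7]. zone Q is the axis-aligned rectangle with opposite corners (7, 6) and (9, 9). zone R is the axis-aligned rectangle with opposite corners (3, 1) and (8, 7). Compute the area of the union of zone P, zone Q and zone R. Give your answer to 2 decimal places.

53.00

By inclusion–exclusion:
Individual areas: |zone P| = 24, |zone Q| = 6, |zone R| = 30.
|zone P∩zone Q| = 0 (no overlap).
|zone P∩zone R|: x∈[3,4], y∈[1,7] → 1·6 = 6.
|zone Q∩zone R|: x∈[7,8], y∈[6,7] → 1·1 = 1.
|zone P∩zone Q∩zone R| = 0.
|zone P ∪ zone Q ∪ zone R| = 60 − 7 + 0 = 53.00.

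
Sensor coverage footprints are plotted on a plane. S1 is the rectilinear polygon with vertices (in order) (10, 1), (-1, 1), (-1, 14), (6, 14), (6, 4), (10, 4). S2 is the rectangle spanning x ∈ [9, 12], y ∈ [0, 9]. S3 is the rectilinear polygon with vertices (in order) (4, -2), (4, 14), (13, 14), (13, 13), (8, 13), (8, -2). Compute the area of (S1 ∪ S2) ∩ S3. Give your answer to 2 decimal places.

32.00

The region (S1 ∪ S2) ∩ S3 is the polygon with vertices (6,14), (6,4), (8,4), (8,1), (4,1), (4,14).
By the shoelace formula its area is 32.00.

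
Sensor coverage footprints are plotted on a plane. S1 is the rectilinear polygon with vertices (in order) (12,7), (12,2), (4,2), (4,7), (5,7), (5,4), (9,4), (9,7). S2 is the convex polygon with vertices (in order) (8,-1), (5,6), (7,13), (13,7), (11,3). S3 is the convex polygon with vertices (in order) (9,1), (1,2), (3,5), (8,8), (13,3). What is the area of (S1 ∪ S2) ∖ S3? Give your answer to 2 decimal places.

31.74

|S1 ∪ S2| = 68.4464.
|(S1 ∪ S2) ∩ S3| = 36.7046.
|(S1 ∪ S2) ∖ S3| = 68.4464 − 36.7046 = 31.74.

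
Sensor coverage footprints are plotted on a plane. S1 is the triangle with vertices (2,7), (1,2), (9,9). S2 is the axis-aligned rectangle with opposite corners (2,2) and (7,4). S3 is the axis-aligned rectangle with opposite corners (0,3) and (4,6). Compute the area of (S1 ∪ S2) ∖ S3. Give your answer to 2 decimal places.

18.50

|S1 ∪ S2| = 25.7768.
|(S1 ∪ S2) ∩ S3| = 7.2768.
|(S1 ∪ S2) ∖ S3| = 25.7768 − 7.2768 = 18.50.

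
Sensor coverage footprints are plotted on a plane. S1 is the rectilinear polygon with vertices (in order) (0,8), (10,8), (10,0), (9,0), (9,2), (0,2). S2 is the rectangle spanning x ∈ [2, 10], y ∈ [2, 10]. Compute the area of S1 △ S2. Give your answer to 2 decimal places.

30.00

|S1| = 62, |S2| = 64, |S1∩S2| = 48.
|S1 △ S2| = |S1| + |S2| − 2·|S1∩S2| = 62 + 64 − 96 = 30.00.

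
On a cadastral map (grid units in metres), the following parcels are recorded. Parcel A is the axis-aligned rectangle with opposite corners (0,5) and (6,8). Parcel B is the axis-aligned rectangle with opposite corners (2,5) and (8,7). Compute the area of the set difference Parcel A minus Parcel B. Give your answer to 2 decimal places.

10.00

|Parcel A∩Parcel B|: x∈[2,6], y∈[5,7] → 4·2 = 8.
|Parcel A| = 18.
|Parcel A ∖ Parcel B| = |Parcel A| − |Parcel A∩Parcel B| = 18 − 8 = 10.00.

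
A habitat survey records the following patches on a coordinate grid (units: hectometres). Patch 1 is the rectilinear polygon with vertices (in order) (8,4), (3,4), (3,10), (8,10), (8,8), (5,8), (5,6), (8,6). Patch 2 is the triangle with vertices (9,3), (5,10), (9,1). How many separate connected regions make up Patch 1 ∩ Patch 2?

Patch 1 ∩ Patch 2 splits into 2 disjoint pieces (area 1.1091, area 0.254).

2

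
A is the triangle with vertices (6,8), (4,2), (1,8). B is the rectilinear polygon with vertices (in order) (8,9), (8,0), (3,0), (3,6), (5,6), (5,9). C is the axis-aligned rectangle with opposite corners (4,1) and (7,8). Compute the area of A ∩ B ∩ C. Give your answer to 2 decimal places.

4.00

The intersection is the polygon with vertices (5,6), (5,8), (6,8), (4,2), (4,6).
By the shoelace formula its area is 4.00.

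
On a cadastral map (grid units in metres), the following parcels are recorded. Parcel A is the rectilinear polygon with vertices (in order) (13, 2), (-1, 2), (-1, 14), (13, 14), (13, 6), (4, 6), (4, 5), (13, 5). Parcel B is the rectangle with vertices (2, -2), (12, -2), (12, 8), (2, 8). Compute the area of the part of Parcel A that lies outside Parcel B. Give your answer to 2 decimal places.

107.00

|Parcel A| = 159, |Parcel A∩Parcel B| = 52.
|Parcel A ∖ Parcel B| = |Parcel A| − |Parcel A∩Parcel B| = 159 − 52 = 107.00.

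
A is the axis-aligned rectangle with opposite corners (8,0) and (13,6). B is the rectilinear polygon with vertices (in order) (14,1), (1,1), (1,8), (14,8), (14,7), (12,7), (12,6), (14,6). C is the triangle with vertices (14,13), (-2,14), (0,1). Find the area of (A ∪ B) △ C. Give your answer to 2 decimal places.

152.98

|A ∪ B| = 94.
|(A ∪ B) ∩ C| = 22.0119.
|(A ∪ B) △ C| = 94 + 103 − 44.0238 = 152.98.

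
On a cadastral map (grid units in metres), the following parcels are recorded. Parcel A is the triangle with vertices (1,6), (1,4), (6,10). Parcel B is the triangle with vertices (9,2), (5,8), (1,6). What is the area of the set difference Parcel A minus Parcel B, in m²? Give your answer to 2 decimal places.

|Parcel A| = 5, |Parcel A∩Parcel B| = 1.6807.
|Parcel A ∖ Parcel B| = |Parcel A| − |Parcel A∩Parcel B| = 5 − 1.6807 = 3.32.

3.32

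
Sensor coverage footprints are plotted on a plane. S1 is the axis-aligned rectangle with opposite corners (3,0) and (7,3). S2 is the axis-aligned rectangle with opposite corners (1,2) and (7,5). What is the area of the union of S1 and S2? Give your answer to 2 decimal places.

26.00

By inclusion–exclusion:
Individual areas: |S1| = 12, |S2| = 18.
|S1∩S2|: x∈[3,7], y∈[2,3] → 4·1 = 4.
|S1 ∪ S2| = 30 − 4 = 26.00.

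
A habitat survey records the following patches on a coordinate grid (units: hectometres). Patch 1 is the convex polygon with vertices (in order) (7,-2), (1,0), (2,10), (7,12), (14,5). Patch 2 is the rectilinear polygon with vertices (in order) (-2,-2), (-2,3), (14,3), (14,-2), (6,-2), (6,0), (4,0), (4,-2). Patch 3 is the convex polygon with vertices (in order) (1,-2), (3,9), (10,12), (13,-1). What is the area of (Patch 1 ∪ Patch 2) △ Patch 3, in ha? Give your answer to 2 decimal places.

52.97

|Patch 1 ∪ Patch 2| = 157.6167.
|(Patch 1 ∪ Patch 2) ∩ Patch 3| = 109.8226.
|(Patch 1 ∪ Patch 2) △ Patch 3| = 157.6167 + 115 − 219.6452 = 52.97.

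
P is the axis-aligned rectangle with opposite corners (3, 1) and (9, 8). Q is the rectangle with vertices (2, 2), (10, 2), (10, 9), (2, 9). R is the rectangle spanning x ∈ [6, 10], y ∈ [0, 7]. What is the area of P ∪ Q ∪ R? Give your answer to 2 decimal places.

By inclusion–exclusion:
Individual areas: |P| = 42, |Q| = 56, |R| = 28.
|P∩Q|: x∈[3,9], y∈[2,8] → 6·6 = 36.
|P∩R|: x∈[6,9], y∈[1,7] → 3·6 = 18.
|Q∩R|: x∈[6,10], y∈[2,7] → 4·5 = 20.
|P∩Q∩R| = 15.
|P ∪ Q ∪ R| = 126 − 74 + 15 = 67.00.

67.00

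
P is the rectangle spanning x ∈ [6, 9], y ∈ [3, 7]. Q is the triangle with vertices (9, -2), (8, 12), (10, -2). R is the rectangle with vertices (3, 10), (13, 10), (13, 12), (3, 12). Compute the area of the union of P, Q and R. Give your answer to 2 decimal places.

By inclusion–exclusion:
Individual areas: |P| = 12, |Q| = 7, |R| = 20.
|P∩Q| = 1.7143.
|P∩R| = 0 (no overlap).
|Q∩R| = 0.1429.
|P∩Q∩R| = 0.
|P ∪ Q ∪ R| = 39 − 1.8571 + 0 = 37.14.

37.14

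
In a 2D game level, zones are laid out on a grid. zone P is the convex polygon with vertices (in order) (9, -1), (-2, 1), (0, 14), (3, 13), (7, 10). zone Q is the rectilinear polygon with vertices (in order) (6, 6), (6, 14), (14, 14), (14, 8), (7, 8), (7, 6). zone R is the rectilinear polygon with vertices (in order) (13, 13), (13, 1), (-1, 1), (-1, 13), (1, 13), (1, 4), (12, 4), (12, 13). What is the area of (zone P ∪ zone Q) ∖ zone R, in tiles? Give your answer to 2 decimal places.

107.00

|zone P ∪ zone Q| = 155.7614.
|(zone P ∪ zone Q) ∩ zone R| = 48.764.
|(zone P ∪ zone Q) ∖ zone R| = 155.7614 − 48.764 = 107.00.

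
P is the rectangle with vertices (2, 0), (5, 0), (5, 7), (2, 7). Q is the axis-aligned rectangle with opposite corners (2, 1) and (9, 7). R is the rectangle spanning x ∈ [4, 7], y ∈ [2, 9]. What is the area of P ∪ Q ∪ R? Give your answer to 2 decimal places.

By inclusion–exclusion:
Individual areas: |P| = 21, |Q| = 42, |R| = 21.
|P∩Q|: x∈[2,5], y∈[1,7] → 3·6 = 18.
|P∩R|: x∈[4,5], y∈[2,7] → 1·5 = 5.
|Q∩R|: x∈[4,7], y∈[2,7] → 3·5 = 15.
|P∩Q∩R| = 5.
|P ∪ Q ∪ R| = 84 − 38 + 5 = 51.00.

51.00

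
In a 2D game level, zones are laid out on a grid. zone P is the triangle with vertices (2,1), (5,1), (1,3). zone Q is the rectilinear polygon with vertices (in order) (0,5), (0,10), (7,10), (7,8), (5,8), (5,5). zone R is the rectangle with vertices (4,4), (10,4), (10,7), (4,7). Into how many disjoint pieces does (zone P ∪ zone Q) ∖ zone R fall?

(zone P ∪ zone Q) ∖ zone R splits into 2 disjoint pieces (area 3, area 27).

2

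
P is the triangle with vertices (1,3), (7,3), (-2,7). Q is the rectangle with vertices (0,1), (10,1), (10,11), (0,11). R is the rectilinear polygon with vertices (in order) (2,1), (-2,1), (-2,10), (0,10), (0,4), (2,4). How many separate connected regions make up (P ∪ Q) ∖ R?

1

(P ∪ Q) ∖ R is a single connected region.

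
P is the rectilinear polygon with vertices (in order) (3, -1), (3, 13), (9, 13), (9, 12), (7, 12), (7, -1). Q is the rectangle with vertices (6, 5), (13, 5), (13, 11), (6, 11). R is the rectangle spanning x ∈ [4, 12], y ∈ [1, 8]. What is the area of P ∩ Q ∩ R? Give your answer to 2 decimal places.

The intersection is the polygon with vertices (6,5), (6,8), (7,8), (7,5).
By the shoelace formula its area is 3.00.

3.00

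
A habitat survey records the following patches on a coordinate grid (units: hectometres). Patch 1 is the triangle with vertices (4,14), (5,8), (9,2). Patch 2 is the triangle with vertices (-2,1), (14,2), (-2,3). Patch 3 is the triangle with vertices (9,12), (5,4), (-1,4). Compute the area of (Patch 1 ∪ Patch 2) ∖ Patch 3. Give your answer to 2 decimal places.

21.89

|Patch 1 ∪ Patch 2| = 24.9869.
|(Patch 1 ∪ Patch 2) ∩ Patch 3| = 3.1.
|(Patch 1 ∪ Patch 2) ∖ Patch 3| = 24.9869 − 3.1 = 21.89.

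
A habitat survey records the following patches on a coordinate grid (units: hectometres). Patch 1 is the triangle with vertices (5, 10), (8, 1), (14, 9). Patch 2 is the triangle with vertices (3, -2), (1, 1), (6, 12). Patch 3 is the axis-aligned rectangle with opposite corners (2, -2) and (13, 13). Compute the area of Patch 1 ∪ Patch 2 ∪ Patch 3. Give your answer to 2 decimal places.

By inclusion–exclusion:
Individual areas: |Patch 1| = 39, |Patch 2| = 18.5, |Patch 3| = 165.
|Patch 1∩Patch 2| = 0.2756.
|Patch 1∩Patch 3| = 38.2778.
|Patch 2∩Patch 3| = 16.65.
|Patch 1∩Patch 2∩Patch 3| = 0.2756.
|Patch 1 ∪ Patch 2 ∪ Patch 3| = 222.5 − 55.2034 + 0.2756 = 167.57.

167.57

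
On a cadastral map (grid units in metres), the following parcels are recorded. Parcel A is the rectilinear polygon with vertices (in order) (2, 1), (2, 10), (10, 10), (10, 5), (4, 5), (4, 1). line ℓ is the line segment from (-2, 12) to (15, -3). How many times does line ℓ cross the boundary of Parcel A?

2

The segment meets the boundary at (5.933,5), (2,8.471).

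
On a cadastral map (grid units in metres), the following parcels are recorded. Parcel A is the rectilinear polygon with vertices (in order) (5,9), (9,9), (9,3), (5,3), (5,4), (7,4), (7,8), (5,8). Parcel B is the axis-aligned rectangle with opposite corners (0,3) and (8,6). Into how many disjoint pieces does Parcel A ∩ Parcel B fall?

Parcel A ∩ Parcel B is a single connected region.

1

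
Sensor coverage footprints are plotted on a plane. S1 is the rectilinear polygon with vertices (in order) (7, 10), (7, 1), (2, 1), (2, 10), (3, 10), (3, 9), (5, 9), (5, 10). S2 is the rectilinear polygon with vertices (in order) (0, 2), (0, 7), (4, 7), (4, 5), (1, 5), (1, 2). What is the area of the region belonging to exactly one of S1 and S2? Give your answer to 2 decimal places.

46.00

|S1| = 43, |S2| = 11, |S1∩S2| = 4.
|S1 △ S2| = |S1| + |S2| − 2·|S1∩S2| = 43 + 11 − 8 = 46.00.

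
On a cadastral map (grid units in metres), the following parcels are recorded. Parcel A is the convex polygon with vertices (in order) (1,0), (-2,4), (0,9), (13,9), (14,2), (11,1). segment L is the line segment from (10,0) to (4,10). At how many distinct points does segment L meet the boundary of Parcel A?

The segment meets the boundary at (4.6,9), (9.491,0.849).

2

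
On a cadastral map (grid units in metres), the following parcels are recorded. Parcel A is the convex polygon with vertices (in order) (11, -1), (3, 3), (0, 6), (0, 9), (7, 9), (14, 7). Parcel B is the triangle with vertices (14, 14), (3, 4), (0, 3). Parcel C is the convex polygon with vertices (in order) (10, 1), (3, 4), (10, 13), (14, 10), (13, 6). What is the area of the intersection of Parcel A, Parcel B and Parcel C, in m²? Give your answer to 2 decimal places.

3.26

The intersection is the polygon with vertices (7.467,8.867), (8.141,8.674), (3,4), (5.714,7.49).
By the shoelace formula its area is 3.26.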